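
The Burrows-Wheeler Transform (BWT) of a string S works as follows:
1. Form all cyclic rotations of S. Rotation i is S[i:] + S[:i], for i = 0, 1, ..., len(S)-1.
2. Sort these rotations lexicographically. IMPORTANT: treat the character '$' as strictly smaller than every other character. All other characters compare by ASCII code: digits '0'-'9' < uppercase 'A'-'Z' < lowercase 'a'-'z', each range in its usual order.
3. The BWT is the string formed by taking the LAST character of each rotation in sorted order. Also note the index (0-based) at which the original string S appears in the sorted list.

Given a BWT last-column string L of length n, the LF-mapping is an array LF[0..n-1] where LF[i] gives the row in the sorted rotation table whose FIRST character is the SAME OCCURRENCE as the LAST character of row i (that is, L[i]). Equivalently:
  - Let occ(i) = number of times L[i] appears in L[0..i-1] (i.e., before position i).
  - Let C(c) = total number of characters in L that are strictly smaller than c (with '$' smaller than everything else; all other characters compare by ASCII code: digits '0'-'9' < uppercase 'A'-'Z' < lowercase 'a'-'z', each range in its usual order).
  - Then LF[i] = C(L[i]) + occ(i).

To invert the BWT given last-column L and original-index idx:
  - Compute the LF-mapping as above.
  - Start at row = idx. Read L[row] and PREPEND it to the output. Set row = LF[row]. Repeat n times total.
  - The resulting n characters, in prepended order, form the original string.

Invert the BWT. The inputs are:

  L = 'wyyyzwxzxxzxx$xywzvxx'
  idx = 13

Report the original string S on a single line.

Answer: yvzxxxzzwyywxxxxzxyw$

Derivation:
LF mapping: 2 13 14 15 17 3 5 18 6 7 19 8 9 0 10 16 4 20 1 11 12
Walk LF starting at row 13, prepending L[row]:
  step 1: row=13, L[13]='$', prepend. Next row=LF[13]=0
  step 2: row=0, L[0]='w', prepend. Next row=LF[0]=2
  step 3: row=2, L[2]='y', prepend. Next row=LF[2]=14
  step 4: row=14, L[14]='x', prepend. Next row=LF[14]=10
  step 5: row=10, L[10]='z', prepend. Next row=LF[10]=19
  step 6: row=19, L[19]='x', prepend. Next row=LF[19]=11
  step 7: row=11, L[11]='x', prepend. Next row=LF[11]=8
  step 8: row=8, L[8]='x', prepend. Next row=LF[8]=6
  step 9: row=6, L[6]='x', prepend. Next row=LF[6]=5
  step 10: row=5, L[5]='w', prepend. Next row=LF[5]=3
  step 11: row=3, L[3]='y', prepend. Next row=LF[3]=15
  step 12: row=15, L[15]='y', prepend. Next row=LF[15]=16
  step 13: row=16, L[16]='w', prepend. Next row=LF[16]=4
  step 14: row=4, L[4]='z', prepend. Next row=LF[4]=17
  step 15: row=17, L[17]='z', prepend. Next row=LF[17]=20
  step 16: row=20, L[20]='x', prepend. Next row=LF[20]=12
  step 17: row=12, L[12]='x', prepend. Next row=LF[12]=9
  step 18: row=9, L[9]='x', prepend. Next row=LF[9]=7
  step 19: row=7, L[7]='z', prepend. Next row=LF[7]=18
  step 20: row=18, L[18]='v', prepend. Next row=LF[18]=1
  step 21: row=1, L[1]='y', prepend. Next row=LF[1]=13
Reversed output: yvzxxxzzwyywxxxxzxyw$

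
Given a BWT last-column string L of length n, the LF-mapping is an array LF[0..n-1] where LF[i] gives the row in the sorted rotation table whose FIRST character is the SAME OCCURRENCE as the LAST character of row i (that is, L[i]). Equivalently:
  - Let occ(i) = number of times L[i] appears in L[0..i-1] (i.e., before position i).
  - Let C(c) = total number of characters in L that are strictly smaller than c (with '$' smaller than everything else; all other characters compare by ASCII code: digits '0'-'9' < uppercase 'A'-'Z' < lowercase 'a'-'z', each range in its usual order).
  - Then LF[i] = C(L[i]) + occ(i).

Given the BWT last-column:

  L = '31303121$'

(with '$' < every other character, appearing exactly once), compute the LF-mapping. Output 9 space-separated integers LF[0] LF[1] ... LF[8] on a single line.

Answer: 6 2 7 1 8 3 5 4 0

Derivation:
Char counts: '$':1, '0':1, '1':3, '2':1, '3':3
C (first-col start): C('$')=0, C('0')=1, C('1')=2, C('2')=5, C('3')=6
L[0]='3': occ=0, LF[0]=C('3')+0=6+0=6
L[1]='1': occ=0, LF[1]=C('1')+0=2+0=2
L[2]='3': occ=1, LF[2]=C('3')+1=6+1=7
L[3]='0': occ=0, LF[3]=C('0')+0=1+0=1
L[4]='3': occ=2, LF[4]=C('3')+2=6+2=8
L[5]='1': occ=1, LF[5]=C('1')+1=2+1=3
L[6]='2': occ=0, LF[6]=C('2')+0=5+0=5
L[7]='1': occ=2, LF[7]=C('1')+2=2+2=4
L[8]='$': occ=0, LF[8]=C('$')+0=0+0=0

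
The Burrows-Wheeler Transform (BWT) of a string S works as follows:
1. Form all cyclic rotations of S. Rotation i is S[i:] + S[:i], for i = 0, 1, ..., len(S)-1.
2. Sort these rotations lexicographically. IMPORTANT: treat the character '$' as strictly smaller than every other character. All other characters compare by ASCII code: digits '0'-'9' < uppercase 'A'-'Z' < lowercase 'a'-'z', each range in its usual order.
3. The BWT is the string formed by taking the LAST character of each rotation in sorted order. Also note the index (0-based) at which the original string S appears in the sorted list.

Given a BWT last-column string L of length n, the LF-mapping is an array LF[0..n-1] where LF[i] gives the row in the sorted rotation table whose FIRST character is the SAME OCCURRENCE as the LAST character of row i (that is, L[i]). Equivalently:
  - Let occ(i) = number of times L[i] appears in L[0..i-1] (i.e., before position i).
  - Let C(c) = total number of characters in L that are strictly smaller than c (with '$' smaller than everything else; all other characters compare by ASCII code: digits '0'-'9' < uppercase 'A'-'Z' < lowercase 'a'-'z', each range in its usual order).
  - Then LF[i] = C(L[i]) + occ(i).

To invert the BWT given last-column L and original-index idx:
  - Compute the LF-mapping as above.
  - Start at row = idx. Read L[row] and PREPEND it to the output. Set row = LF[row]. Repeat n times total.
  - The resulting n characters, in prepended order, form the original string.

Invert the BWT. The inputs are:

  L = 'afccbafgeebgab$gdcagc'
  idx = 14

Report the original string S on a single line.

LF mapping: 1 15 8 9 5 2 16 17 13 14 6 18 3 7 0 19 12 10 4 20 11
Walk LF starting at row 14, prepending L[row]:
  step 1: row=14, L[14]='$', prepend. Next row=LF[14]=0
  step 2: row=0, L[0]='a', prepend. Next row=LF[0]=1
  step 3: row=1, L[1]='f', prepend. Next row=LF[1]=15
  step 4: row=15, L[15]='g', prepend. Next row=LF[15]=19
  step 5: row=19, L[19]='g', prepend. Next row=LF[19]=20
  step 6: row=20, L[20]='c', prepend. Next row=LF[20]=11
  step 7: row=11, L[11]='g', prepend. Next row=LF[11]=18
  step 8: row=18, L[18]='a', prepend. Next row=LF[18]=4
  step 9: row=4, L[4]='b', prepend. Next row=LF[4]=5
  step 10: row=5, L[5]='a', prepend. Next row=LF[5]=2
  step 11: row=2, L[2]='c', prepend. Next row=LF[2]=8
  step 12: row=8, L[8]='e', prepend. Next row=LF[8]=13
  step 13: row=13, L[13]='b', prepend. Next row=LF[13]=7
  step 14: row=7, L[7]='g', prepend. Next row=LF[7]=17
  step 15: row=17, L[17]='c', prepend. Next row=LF[17]=10
  step 16: row=10, L[10]='b', prepend. Next row=LF[10]=6
  step 17: row=6, L[6]='f', prepend. Next row=LF[6]=16
  step 18: row=16, L[16]='d', prepend. Next row=LF[16]=12
  step 19: row=12, L[12]='a', prepend. Next row=LF[12]=3
  step 20: row=3, L[3]='c', prepend. Next row=LF[3]=9
  step 21: row=9, L[9]='e', prepend. Next row=LF[9]=14
Reversed output: ecadfbcgbecabagcggfa$

Answer: ecadfbcgbecabagcggfa$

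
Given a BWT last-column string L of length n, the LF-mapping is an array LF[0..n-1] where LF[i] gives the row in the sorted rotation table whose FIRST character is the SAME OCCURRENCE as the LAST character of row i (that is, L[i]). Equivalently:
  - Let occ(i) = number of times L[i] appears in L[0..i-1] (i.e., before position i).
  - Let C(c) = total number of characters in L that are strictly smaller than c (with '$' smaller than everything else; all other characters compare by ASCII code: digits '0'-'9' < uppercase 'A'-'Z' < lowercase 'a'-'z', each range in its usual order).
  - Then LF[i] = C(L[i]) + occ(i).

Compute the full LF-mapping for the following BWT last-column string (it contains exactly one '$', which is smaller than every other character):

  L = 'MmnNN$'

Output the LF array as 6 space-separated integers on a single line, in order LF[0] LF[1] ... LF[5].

Answer: 1 4 5 2 3 0

Derivation:
Char counts: '$':1, 'M':1, 'N':2, 'm':1, 'n':1
C (first-col start): C('$')=0, C('M')=1, C('N')=2, C('m')=4, C('n')=5
L[0]='M': occ=0, LF[0]=C('M')+0=1+0=1
L[1]='m': occ=0, LF[1]=C('m')+0=4+0=4
L[2]='n': occ=0, LF[2]=C('n')+0=5+0=5
L[3]='N': occ=0, LF[3]=C('N')+0=2+0=2
L[4]='N': occ=1, LF[4]=C('N')+1=2+1=3
L[5]='$': occ=0, LF[5]=C('$')+0=0+0=0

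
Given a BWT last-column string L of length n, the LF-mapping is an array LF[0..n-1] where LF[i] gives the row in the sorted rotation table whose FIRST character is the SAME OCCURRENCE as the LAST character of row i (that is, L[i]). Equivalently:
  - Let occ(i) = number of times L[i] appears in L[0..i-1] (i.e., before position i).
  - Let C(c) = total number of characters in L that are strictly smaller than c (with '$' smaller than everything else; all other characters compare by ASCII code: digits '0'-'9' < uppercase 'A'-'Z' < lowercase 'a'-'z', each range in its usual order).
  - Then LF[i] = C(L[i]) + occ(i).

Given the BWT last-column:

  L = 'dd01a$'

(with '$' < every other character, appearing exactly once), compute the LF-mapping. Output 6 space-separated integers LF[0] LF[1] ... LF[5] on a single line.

Answer: 4 5 1 2 3 0

Derivation:
Char counts: '$':1, '0':1, '1':1, 'a':1, 'd':2
C (first-col start): C('$')=0, C('0')=1, C('1')=2, C('a')=3, C('d')=4
L[0]='d': occ=0, LF[0]=C('d')+0=4+0=4
L[1]='d': occ=1, LF[1]=C('d')+1=4+1=5
L[2]='0': occ=0, LF[2]=C('0')+0=1+0=1
L[3]='1': occ=0, LF[3]=C('1')+0=2+0=2
L[4]='a': occ=0, LF[4]=C('a')+0=3+0=3
L[5]='$': occ=0, LF[5]=C('$')+0=0+0=0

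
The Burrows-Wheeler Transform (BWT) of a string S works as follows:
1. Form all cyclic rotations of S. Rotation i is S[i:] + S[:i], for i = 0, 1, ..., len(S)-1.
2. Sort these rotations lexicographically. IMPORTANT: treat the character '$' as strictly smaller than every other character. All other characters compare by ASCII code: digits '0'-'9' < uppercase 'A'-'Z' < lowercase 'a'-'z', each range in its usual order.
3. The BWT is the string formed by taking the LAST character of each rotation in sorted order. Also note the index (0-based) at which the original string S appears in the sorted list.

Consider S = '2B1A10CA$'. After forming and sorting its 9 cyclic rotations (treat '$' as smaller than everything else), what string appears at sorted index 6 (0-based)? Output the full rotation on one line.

All 9 rotations (rotation i = S[i:]+S[:i]):
  rot[0] = 2B1A10CA$
  rot[1] = B1A10CA$2
  rot[2] = 1A10CA$2B
  rot[3] = A10CA$2B1
  rot[4] = 10CA$2B1A
  rot[5] = 0CA$2B1A1
  rot[6] = CA$2B1A10
  rot[7] = A$2B1A10C
  rot[8] = $2B1A10CA
Sorted (with $ < everything):
  sorted[0] = $2B1A10CA
  sorted[1] = 0CA$2B1A1
  sorted[2] = 10CA$2B1A
  sorted[3] = 1A10CA$2B
  sorted[4] = 2B1A10CA$
  sorted[5] = A$2B1A10C
  sorted[6] = A10CA$2B1
  sorted[7] = B1A10CA$2
  sorted[8] = CA$2B1A10
sorted[6] = A10CA$2B1

Answer: A10CA$2B1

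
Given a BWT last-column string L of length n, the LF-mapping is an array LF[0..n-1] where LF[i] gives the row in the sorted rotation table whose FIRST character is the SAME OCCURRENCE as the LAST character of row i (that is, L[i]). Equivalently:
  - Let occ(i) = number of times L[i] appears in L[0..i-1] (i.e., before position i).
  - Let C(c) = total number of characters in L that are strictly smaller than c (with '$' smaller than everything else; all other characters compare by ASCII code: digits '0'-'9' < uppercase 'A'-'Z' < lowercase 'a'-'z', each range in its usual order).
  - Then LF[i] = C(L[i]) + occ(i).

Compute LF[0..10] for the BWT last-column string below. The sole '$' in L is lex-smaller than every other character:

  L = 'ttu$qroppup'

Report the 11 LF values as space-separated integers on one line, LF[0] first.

Char counts: '$':1, 'o':1, 'p':3, 'q':1, 'r':1, 't':2, 'u':2
C (first-col start): C('$')=0, C('o')=1, C('p')=2, C('q')=5, C('r')=6, C('t')=7, C('u')=9
L[0]='t': occ=0, LF[0]=C('t')+0=7+0=7
L[1]='t': occ=1, LF[1]=C('t')+1=7+1=8
L[2]='u': occ=0, LF[2]=C('u')+0=9+0=9
L[3]='$': occ=0, LF[3]=C('$')+0=0+0=0
L[4]='q': occ=0, LF[4]=C('q')+0=5+0=5
L[5]='r': occ=0, LF[5]=C('r')+0=6+0=6
L[6]='o': occ=0, LF[6]=C('o')+0=1+0=1
L[7]='p': occ=0, LF[7]=C('p')+0=2+0=2
L[8]='p': occ=1, LF[8]=C('p')+1=2+1=3
L[9]='u': occ=1, LF[9]=C('u')+1=9+1=10
L[10]='p': occ=2, LF[10]=C('p')+2=2+2=4

Answer: 7 8 9 0 5 6 1 2 3 10 4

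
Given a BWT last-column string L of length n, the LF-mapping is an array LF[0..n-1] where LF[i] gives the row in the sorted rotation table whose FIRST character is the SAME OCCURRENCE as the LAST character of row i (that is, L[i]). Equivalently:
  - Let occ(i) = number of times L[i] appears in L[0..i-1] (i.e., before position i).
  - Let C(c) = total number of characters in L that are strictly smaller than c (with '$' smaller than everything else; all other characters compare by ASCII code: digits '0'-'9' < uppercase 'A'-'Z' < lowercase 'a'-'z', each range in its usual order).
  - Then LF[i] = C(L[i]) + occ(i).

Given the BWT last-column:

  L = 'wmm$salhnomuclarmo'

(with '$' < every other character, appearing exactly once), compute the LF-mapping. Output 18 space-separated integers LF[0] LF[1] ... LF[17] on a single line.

Answer: 17 7 8 0 15 1 5 4 11 12 9 16 3 6 2 14 10 13

Derivation:
Char counts: '$':1, 'a':2, 'c':1, 'h':1, 'l':2, 'm':4, 'n':1, 'o':2, 'r':1, 's':1, 'u':1, 'w':1
C (first-col start): C('$')=0, C('a')=1, C('c')=3, C('h')=4, C('l')=5, C('m')=7, C('n')=11, C('o')=12, C('r')=14, C('s')=15, C('u')=16, C('w')=17
L[0]='w': occ=0, LF[0]=C('w')+0=17+0=17
L[1]='m': occ=0, LF[1]=C('m')+0=7+0=7
L[2]='m': occ=1, LF[2]=C('m')+1=7+1=8
L[3]='$': occ=0, LF[3]=C('$')+0=0+0=0
L[4]='s': occ=0, LF[4]=C('s')+0=15+0=15
L[5]='a': occ=0, LF[5]=C('a')+0=1+0=1
L[6]='l': occ=0, LF[6]=C('l')+0=5+0=5
L[7]='h': occ=0, LF[7]=C('h')+0=4+0=4
L[8]='n': occ=0, LF[8]=C('n')+0=11+0=11
L[9]='o': occ=0, LF[9]=C('o')+0=12+0=12
L[10]='m': occ=2, LF[10]=C('m')+2=7+2=9
L[11]='u': occ=0, LF[11]=C('u')+0=16+0=16
L[12]='c': occ=0, LF[12]=C('c')+0=3+0=3
L[13]='l': occ=1, LF[13]=C('l')+1=5+1=6
L[14]='a': occ=1, LF[14]=C('a')+1=1+1=2
L[15]='r': occ=0, LF[15]=C('r')+0=14+0=14
L[16]='m': occ=3, LF[16]=C('m')+3=7+3=10
L[17]='o': occ=1, LF[17]=C('o')+1=12+1=13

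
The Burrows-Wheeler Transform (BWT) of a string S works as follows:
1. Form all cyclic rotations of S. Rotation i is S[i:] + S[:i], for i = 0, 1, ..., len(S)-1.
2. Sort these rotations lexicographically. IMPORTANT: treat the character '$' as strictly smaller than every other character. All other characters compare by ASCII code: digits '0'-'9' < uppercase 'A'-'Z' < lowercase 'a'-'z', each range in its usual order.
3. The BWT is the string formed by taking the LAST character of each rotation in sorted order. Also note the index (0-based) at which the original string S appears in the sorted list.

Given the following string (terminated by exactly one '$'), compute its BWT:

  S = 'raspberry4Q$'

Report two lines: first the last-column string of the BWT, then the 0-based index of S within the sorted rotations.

Answer: Qy4rpbs$erar
7

Derivation:
All 12 rotations (rotation i = S[i:]+S[:i]):
  rot[0] = raspberry4Q$
  rot[1] = aspberry4Q$r
  rot[2] = spberry4Q$ra
  rot[3] = pberry4Q$ras
  rot[4] = berry4Q$rasp
  rot[5] = erry4Q$raspb
  rot[6] = rry4Q$raspbe
  rot[7] = ry4Q$raspber
  rot[8] = y4Q$raspberr
  rot[9] = 4Q$raspberry
  rot[10] = Q$raspberry4
  rot[11] = $raspberry4Q
Sorted (with $ < everything):
  sorted[0] = $raspberry4Q  (last char: 'Q')
  sorted[1] = 4Q$raspberry  (last char: 'y')
  sorted[2] = Q$raspberry4  (last char: '4')
  sorted[3] = aspberry4Q$r  (last char: 'r')
  sorted[4] = berry4Q$rasp  (last char: 'p')
  sorted[5] = erry4Q$raspb  (last char: 'b')
  sorted[6] = pberry4Q$ras  (last char: 's')
  sorted[7] = raspberry4Q$  (last char: '$')
  sorted[8] = rry4Q$raspbe  (last char: 'e')
  sorted[9] = ry4Q$raspber  (last char: 'r')
  sorted[10] = spberry4Q$ra  (last char: 'a')
  sorted[11] = y4Q$raspberr  (last char: 'r')
Last column: Qy4rpbs$erar
Original string S is at sorted index 7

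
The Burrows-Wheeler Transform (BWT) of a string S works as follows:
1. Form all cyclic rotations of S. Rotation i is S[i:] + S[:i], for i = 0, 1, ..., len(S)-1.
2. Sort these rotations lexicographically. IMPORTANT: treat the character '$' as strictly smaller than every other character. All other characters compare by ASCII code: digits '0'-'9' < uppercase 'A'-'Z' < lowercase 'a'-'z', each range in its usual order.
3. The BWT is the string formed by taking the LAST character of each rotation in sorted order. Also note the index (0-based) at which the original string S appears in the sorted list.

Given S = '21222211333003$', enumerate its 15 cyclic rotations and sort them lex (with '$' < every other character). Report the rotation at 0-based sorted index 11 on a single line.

Answer: 3$2122221133300

Derivation:
All 15 rotations (rotation i = S[i:]+S[:i]):
  rot[0] = 21222211333003$
  rot[1] = 1222211333003$2
  rot[2] = 222211333003$21
  rot[3] = 22211333003$212
  rot[4] = 2211333003$2122
  rot[5] = 211333003$21222
  rot[6] = 11333003$212222
  rot[7] = 1333003$2122221
  rot[8] = 333003$21222211
  rot[9] = 33003$212222113
  rot[10] = 3003$2122221133
  rot[11] = 003$21222211333
  rot[12] = 03$212222113330
  rot[13] = 3$2122221133300
  rot[14] = $21222211333003
Sorted (with $ < everything):
  sorted[0] = $21222211333003
  sorted[1] = 003$21222211333
  sorted[2] = 03$212222113330
  sorted[3] = 11333003$212222
  sorted[4] = 1222211333003$2
  sorted[5] = 1333003$2122221
  sorted[6] = 211333003$21222
  sorted[7] = 21222211333003$
  sorted[8] = 2211333003$2122
  sorted[9] = 22211333003$212
  sorted[10] = 222211333003$21
  sorted[11] = 3$2122221133300
  sorted[12] = 3003$2122221133
  sorted[13] = 33003$212222113
  sorted[14] = 333003$21222211
sorted[11] = 3$2122221133300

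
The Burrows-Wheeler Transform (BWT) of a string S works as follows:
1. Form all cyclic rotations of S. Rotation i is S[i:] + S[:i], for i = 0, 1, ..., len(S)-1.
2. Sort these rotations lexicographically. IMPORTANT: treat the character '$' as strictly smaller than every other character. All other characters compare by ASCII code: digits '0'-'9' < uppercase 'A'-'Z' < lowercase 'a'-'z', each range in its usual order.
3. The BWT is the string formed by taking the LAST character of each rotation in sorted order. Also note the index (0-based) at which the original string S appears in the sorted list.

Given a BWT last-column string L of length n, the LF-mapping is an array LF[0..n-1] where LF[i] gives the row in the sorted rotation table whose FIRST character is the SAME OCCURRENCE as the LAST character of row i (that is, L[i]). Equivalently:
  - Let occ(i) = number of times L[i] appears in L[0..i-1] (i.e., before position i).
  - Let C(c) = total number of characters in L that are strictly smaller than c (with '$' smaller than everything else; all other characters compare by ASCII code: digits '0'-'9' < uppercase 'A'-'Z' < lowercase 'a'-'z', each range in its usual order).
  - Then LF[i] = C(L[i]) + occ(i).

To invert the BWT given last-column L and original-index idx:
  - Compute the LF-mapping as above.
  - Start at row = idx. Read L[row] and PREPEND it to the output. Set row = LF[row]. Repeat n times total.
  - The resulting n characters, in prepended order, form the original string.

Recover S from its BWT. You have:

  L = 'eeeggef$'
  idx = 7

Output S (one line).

Answer: gefgeee$

Derivation:
LF mapping: 1 2 3 6 7 4 5 0
Walk LF starting at row 7, prepending L[row]:
  step 1: row=7, L[7]='$', prepend. Next row=LF[7]=0
  step 2: row=0, L[0]='e', prepend. Next row=LF[0]=1
  step 3: row=1, L[1]='e', prepend. Next row=LF[1]=2
  step 4: row=2, L[2]='e', prepend. Next row=LF[2]=3
  step 5: row=3, L[3]='g', prepend. Next row=LF[3]=6
  step 6: row=6, L[6]='f', prepend. Next row=LF[6]=5
  step 7: row=5, L[5]='e', prepend. Next row=LF[5]=4
  step 8: row=4, L[4]='g', prepend. Next row=LF[4]=7
Reversed output: gefgeee$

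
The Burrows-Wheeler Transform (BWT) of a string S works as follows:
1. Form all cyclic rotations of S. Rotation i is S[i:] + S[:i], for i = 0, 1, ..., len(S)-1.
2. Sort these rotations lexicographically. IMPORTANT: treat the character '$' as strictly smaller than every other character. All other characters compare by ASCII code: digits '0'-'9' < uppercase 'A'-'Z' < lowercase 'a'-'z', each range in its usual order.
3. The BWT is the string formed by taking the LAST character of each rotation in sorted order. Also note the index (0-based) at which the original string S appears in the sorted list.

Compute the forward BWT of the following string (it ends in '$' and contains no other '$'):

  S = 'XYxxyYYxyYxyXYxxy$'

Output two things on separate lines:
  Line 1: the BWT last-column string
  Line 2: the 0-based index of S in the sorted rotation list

All 18 rotations (rotation i = S[i:]+S[:i]):
  rot[0] = XYxxyYYxyYxyXYxxy$
  rot[1] = YxxyYYxyYxyXYxxy$X
  rot[2] = xxyYYxyYxyXYxxy$XY
  rot[3] = xyYYxyYxyXYxxy$XYx
  rot[4] = yYYxyYxyXYxxy$XYxx
  rot[5] = YYxyYxyXYxxy$XYxxy
  rot[6] = YxyYxyXYxxy$XYxxyY
  rot[7] = xyYxyXYxxy$XYxxyYY
  rot[8] = yYxyXYxxy$XYxxyYYx
  rot[9] = YxyXYxxy$XYxxyYYxy
  rot[10] = xyXYxxy$XYxxyYYxyY
  rot[11] = yXYxxy$XYxxyYYxyYx
  rot[12] = XYxxy$XYxxyYYxyYxy
  rot[13] = Yxxy$XYxxyYYxyYxyX
  rot[14] = xxy$XYxxyYYxyYxyXY
  rot[15] = xy$XYxxyYYxyYxyXYx
  rot[16] = y$XYxxyYYxyYxyXYxx
  rot[17] = $XYxxyYYxyYxyXYxxy
Sorted (with $ < everything):
  sorted[0] = $XYxxyYYxyYxyXYxxy  (last char: 'y')
  sorted[1] = XYxxy$XYxxyYYxyYxy  (last char: 'y')
  sorted[2] = XYxxyYYxyYxyXYxxy$  (last char: '$')
  sorted[3] = YYxyYxyXYxxy$XYxxy  (last char: 'y')
  sorted[4] = Yxxy$XYxxyYYxyYxyX  (last char: 'X')
  sorted[5] = YxxyYYxyYxyXYxxy$X  (last char: 'X')
  sorted[6] = YxyXYxxy$XYxxyYYxy  (last char: 'y')
  sorted[7] = YxyYxyXYxxy$XYxxyY  (last char: 'Y')
  sorted[8] = xxy$XYxxyYYxyYxyXY  (last char: 'Y')
  sorted[9] = xxyYYxyYxyXYxxy$XY  (last char: 'Y')
  sorted[10] = xy$XYxxyYYxyYxyXYx  (last char: 'x')
  sorted[11] = xyXYxxy$XYxxyYYxyY  (last char: 'Y')
  sorted[12] = xyYYxyYxyXYxxy$XYx  (last char: 'x')
  sorted[13] = xyYxyXYxxy$XYxxyYY  (last char: 'Y')
  sorted[14] = y$XYxxyYYxyYxyXYxx  (last char: 'x')
  sorted[15] = yXYxxy$XYxxyYYxyYx  (last char: 'x')
  sorted[16] = yYYxyYxyXYxxy$XYxx  (last char: 'x')
  sorted[17] = yYxyXYxxy$XYxxyYYx  (last char: 'x')
Last column: yy$yXXyYYYxYxYxxxx
Original string S is at sorted index 2

Answer: yy$yXXyYYYxYxYxxxx
2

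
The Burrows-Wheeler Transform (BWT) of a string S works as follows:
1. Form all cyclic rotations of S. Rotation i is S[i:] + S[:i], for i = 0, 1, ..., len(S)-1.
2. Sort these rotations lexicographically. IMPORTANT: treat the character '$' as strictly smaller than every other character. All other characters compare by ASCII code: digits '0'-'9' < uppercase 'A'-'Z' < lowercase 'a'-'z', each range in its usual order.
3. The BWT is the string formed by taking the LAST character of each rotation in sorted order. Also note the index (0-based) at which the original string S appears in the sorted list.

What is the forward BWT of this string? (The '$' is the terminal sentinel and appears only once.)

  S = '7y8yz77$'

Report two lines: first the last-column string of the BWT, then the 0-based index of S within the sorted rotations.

All 8 rotations (rotation i = S[i:]+S[:i]):
  rot[0] = 7y8yz77$
  rot[1] = y8yz77$7
  rot[2] = 8yz77$7y
  rot[3] = yz77$7y8
  rot[4] = z77$7y8y
  rot[5] = 77$7y8yz
  rot[6] = 7$7y8yz7
  rot[7] = $7y8yz77
Sorted (with $ < everything):
  sorted[0] = $7y8yz77  (last char: '7')
  sorted[1] = 7$7y8yz7  (last char: '7')
  sorted[2] = 77$7y8yz  (last char: 'z')
  sorted[3] = 7y8yz77$  (last char: '$')
  sorted[4] = 8yz77$7y  (last char: 'y')
  sorted[5] = y8yz77$7  (last char: '7')
  sorted[6] = yz77$7y8  (last char: '8')
  sorted[7] = z77$7y8y  (last char: 'y')
Last column: 77z$y78y
Original string S is at sorted index 3

Answer: 77z$y78y
3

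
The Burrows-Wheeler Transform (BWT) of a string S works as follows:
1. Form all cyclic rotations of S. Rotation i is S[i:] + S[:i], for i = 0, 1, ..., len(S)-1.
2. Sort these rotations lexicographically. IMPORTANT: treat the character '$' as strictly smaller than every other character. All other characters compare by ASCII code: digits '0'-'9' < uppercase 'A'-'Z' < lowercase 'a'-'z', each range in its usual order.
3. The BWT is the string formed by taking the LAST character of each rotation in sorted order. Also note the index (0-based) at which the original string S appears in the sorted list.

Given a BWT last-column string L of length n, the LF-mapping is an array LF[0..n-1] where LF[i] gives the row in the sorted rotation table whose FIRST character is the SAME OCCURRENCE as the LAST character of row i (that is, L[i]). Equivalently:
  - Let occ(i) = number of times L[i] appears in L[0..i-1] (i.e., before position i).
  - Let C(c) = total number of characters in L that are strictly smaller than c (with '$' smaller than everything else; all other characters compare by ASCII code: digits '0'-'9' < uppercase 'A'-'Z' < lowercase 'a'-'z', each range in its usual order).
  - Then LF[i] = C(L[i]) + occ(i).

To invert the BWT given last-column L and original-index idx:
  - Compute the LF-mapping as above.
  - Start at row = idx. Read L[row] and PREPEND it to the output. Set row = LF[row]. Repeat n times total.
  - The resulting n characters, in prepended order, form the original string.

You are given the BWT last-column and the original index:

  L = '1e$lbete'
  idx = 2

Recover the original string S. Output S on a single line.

Answer: beetle1$

Derivation:
LF mapping: 1 3 0 6 2 4 7 5
Walk LF starting at row 2, prepending L[row]:
  step 1: row=2, L[2]='$', prepend. Next row=LF[2]=0
  step 2: row=0, L[0]='1', prepend. Next row=LF[0]=1
  step 3: row=1, L[1]='e', prepend. Next row=LF[1]=3
  step 4: row=3, L[3]='l', prepend. Next row=LF[3]=6
  step 5: row=6, L[6]='t', prepend. Next row=LF[6]=7
  step 6: row=7, L[7]='e', prepend. Next row=LF[7]=5
  step 7: row=5, L[5]='e', prepend. Next row=LF[5]=4
  step 8: row=4, L[4]='b', prepend. Next row=LF[4]=2
Reversed output: beetle1$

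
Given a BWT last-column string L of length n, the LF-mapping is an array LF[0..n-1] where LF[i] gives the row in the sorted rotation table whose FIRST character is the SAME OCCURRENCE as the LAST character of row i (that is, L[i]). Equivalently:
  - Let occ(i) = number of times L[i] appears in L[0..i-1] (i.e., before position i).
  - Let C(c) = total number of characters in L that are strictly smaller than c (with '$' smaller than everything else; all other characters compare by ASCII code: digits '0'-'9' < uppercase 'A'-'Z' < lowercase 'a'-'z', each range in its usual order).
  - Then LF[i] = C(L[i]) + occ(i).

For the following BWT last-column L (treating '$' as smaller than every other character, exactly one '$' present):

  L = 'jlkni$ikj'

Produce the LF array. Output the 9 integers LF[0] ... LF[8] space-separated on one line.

Answer: 3 7 5 8 1 0 2 6 4

Derivation:
Char counts: '$':1, 'i':2, 'j':2, 'k':2, 'l':1, 'n':1
C (first-col start): C('$')=0, C('i')=1, C('j')=3, C('k')=5, C('l')=7, C('n')=8
L[0]='j': occ=0, LF[0]=C('j')+0=3+0=3
L[1]='l': occ=0, LF[1]=C('l')+0=7+0=7
L[2]='k': occ=0, LF[2]=C('k')+0=5+0=5
L[3]='n': occ=0, LF[3]=C('n')+0=8+0=8
L[4]='i': occ=0, LF[4]=C('i')+0=1+0=1
L[5]='$': occ=0, LF[5]=C('$')+0=0+0=0
L[6]='i': occ=1, LF[6]=C('i')+1=1+1=2
L[7]='k': occ=1, LF[7]=C('k')+1=5+1=6
L[8]='j': occ=1, LF[8]=C('j')+1=3+1=4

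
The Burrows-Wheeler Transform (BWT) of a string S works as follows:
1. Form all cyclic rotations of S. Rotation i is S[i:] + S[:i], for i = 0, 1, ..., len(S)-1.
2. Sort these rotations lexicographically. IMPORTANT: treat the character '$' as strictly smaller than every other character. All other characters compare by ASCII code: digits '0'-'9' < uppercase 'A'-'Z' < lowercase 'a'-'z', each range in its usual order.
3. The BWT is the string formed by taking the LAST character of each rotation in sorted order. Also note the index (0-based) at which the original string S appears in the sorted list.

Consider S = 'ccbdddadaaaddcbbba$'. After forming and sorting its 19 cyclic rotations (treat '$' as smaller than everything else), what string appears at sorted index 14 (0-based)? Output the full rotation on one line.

Answer: dadaaaddcbbba$ccbdd

Derivation:
All 19 rotations (rotation i = S[i:]+S[:i]):
  rot[0] = ccbdddadaaaddcbbba$
  rot[1] = cbdddadaaaddcbbba$c
  rot[2] = bdddadaaaddcbbba$cc
  rot[3] = dddadaaaddcbbba$ccb
  rot[4] = ddadaaaddcbbba$ccbd
  rot[5] = dadaaaddcbbba$ccbdd
  rot[6] = adaaaddcbbba$ccbddd
  rot[7] = daaaddcbbba$ccbddda
  rot[8] = aaaddcbbba$ccbdddad
  rot[9] = aaddcbbba$ccbdddada
  rot[10] = addcbbba$ccbdddadaa
  rot[11] = ddcbbba$ccbdddadaaa
  rot[12] = dcbbba$ccbdddadaaad
  rot[13] = cbbba$ccbdddadaaadd
  rot[14] = bbba$ccbdddadaaaddc
  rot[15] = bba$ccbdddadaaaddcb
  rot[16] = ba$ccbdddadaaaddcbb
  rot[17] = a$ccbdddadaaaddcbbb
  rot[18] = $ccbdddadaaaddcbbba
Sorted (with $ < everything):
  sorted[0] = $ccbdddadaaaddcbbba
  sorted[1] = a$ccbdddadaaaddcbbb
  sorted[2] = aaaddcbbba$ccbdddad
  sorted[3] = aaddcbbba$ccbdddada
  sorted[4] = adaaaddcbbba$ccbddd
  sorted[5] = addcbbba$ccbdddadaa
  sorted[6] = ba$ccbdddadaaaddcbb
  sorted[7] = bba$ccbdddadaaaddcb
  sorted[8] = bbba$ccbdddadaaaddc
  sorted[9] = bdddadaaaddcbbba$cc
  sorted[10] = cbbba$ccbdddadaaadd
  sorted[11] = cbdddadaaaddcbbba$c
  sorted[12] = ccbdddadaaaddcbbba$
  sorted[13] = daaaddcbbba$ccbddda
  sorted[14] = dadaaaddcbbba$ccbdd
  sorted[15] = dcbbba$ccbdddadaaad
  sorted[16] = ddadaaaddcbbba$ccbd
  sorted[17] = ddcbbba$ccbdddadaaa
  sorted[18] = dddadaaaddcbbba$ccb
sorted[14] = dadaaaddcbbba$ccbdd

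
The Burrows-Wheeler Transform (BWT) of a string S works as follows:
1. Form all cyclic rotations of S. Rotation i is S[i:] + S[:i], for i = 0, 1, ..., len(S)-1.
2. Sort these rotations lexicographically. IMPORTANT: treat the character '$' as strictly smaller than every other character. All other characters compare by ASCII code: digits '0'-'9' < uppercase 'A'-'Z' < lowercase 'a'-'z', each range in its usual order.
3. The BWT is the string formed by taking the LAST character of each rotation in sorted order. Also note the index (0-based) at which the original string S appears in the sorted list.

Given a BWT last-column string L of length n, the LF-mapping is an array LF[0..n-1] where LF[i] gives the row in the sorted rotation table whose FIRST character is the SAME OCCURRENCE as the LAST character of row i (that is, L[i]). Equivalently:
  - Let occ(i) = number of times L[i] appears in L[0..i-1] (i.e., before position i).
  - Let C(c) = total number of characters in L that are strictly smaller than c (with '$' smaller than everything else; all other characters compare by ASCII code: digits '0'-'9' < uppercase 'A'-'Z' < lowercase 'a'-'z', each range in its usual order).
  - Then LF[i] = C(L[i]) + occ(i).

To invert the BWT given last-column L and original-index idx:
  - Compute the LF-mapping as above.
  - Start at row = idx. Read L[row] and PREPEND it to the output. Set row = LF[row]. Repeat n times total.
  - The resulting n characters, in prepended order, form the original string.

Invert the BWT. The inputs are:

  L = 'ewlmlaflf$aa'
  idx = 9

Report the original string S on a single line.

LF mapping: 4 11 7 10 8 1 5 9 6 0 2 3
Walk LF starting at row 9, prepending L[row]:
  step 1: row=9, L[9]='$', prepend. Next row=LF[9]=0
  step 2: row=0, L[0]='e', prepend. Next row=LF[0]=4
  step 3: row=4, L[4]='l', prepend. Next row=LF[4]=8
  step 4: row=8, L[8]='f', prepend. Next row=LF[8]=6
  step 5: row=6, L[6]='f', prepend. Next row=LF[6]=5
  step 6: row=5, L[5]='a', prepend. Next row=LF[5]=1
  step 7: row=1, L[1]='w', prepend. Next row=LF[1]=11
  step 8: row=11, L[11]='a', prepend. Next row=LF[11]=3
  step 9: row=3, L[3]='m', prepend. Next row=LF[3]=10
  step 10: row=10, L[10]='a', prepend. Next row=LF[10]=2
  step 11: row=2, L[2]='l', prepend. Next row=LF[2]=7
  step 12: row=7, L[7]='l', prepend. Next row=LF[7]=9
Reversed output: llamawaffle$

Answer: llamawaffle$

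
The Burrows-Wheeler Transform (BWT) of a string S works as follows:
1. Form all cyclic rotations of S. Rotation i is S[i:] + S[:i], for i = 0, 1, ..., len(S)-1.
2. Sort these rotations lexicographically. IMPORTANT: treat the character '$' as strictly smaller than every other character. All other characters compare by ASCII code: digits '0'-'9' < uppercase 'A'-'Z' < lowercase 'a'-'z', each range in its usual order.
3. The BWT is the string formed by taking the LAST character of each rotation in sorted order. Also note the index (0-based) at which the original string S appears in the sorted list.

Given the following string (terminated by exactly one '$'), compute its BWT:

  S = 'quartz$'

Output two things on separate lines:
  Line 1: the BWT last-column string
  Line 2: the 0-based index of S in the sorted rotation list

Answer: zu$arqt
2

Derivation:
All 7 rotations (rotation i = S[i:]+S[:i]):
  rot[0] = quartz$
  rot[1] = uartz$q
  rot[2] = artz$qu
  rot[3] = rtz$qua
  rot[4] = tz$quar
  rot[5] = z$quart
  rot[6] = $quartz
Sorted (with $ < everything):
  sorted[0] = $quartz  (last char: 'z')
  sorted[1] = artz$qu  (last char: 'u')
  sorted[2] = quartz$  (last char: '$')
  sorted[3] = rtz$qua  (last char: 'a')
  sorted[4] = tz$quar  (last char: 'r')
  sorted[5] = uartz$q  (last char: 'q')
  sorted[6] = z$quart  (last char: 't')
Last column: zu$arqt
Original string S is at sorted index 2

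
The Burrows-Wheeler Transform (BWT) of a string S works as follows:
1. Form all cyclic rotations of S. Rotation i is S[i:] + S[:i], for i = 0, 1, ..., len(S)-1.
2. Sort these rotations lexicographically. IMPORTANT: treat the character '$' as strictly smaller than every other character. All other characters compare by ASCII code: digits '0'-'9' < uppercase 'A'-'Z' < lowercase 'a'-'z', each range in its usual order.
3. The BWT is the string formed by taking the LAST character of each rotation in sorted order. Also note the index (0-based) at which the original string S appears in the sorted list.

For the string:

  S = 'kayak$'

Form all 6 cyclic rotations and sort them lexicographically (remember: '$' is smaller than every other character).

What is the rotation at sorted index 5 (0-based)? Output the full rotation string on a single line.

All 6 rotations (rotation i = S[i:]+S[:i]):
  rot[0] = kayak$
  rot[1] = ayak$k
  rot[2] = yak$ka
  rot[3] = ak$kay
  rot[4] = k$kaya
  rot[5] = $kayak
Sorted (with $ < everything):
  sorted[0] = $kayak
  sorted[1] = ak$kay
  sorted[2] = ayak$k
  sorted[3] = k$kaya
  sorted[4] = kayak$
  sorted[5] = yak$ka
sorted[5] = yak$ka

Answer: yak$ka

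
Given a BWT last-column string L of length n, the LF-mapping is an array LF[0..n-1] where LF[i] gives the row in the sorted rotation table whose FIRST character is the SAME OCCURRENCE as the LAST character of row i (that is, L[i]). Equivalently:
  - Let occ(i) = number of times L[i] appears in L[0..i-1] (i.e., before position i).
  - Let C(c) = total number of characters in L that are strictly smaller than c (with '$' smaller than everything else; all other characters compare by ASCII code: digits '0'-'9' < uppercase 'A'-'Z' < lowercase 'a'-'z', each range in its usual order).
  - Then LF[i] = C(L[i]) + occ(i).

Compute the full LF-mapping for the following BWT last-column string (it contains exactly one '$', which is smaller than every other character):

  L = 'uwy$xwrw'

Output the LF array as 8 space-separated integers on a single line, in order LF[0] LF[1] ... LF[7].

Answer: 2 3 7 0 6 4 1 5

Derivation:
Char counts: '$':1, 'r':1, 'u':1, 'w':3, 'x':1, 'y':1
C (first-col start): C('$')=0, C('r')=1, C('u')=2, C('w')=3, C('x')=6, C('y')=7
L[0]='u': occ=0, LF[0]=C('u')+0=2+0=2
L[1]='w': occ=0, LF[1]=C('w')+0=3+0=3
L[2]='y': occ=0, LF[2]=C('y')+0=7+0=7
L[3]='$': occ=0, LF[3]=C('$')+0=0+0=0
L[4]='x': occ=0, LF[4]=C('x')+0=6+0=6
L[5]='w': occ=1, LF[5]=C('w')+1=3+1=4
L[6]='r': occ=0, LF[6]=C('r')+0=1+0=1
L[7]='w': occ=2, LF[7]=C('w')+2=3+2=5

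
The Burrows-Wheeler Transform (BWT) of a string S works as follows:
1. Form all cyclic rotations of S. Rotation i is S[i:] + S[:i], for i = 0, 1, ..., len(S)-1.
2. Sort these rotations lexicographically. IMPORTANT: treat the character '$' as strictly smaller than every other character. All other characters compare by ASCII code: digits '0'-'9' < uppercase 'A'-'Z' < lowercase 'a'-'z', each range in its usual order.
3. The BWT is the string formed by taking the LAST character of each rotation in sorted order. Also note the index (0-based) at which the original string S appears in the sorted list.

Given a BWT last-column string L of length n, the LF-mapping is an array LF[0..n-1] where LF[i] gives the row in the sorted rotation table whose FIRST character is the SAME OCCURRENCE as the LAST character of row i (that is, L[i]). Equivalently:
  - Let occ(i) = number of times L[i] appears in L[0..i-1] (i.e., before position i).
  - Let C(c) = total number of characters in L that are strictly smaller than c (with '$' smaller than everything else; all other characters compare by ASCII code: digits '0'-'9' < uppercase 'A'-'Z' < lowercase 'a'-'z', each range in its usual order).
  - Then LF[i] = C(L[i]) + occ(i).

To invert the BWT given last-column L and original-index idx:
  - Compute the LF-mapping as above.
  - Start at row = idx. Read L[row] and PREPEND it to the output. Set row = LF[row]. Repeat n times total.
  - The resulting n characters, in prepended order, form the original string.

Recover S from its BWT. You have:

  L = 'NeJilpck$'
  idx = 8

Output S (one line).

Answer: pickleJN$

Derivation:
LF mapping: 2 4 1 5 7 8 3 6 0
Walk LF starting at row 8, prepending L[row]:
  step 1: row=8, L[8]='$', prepend. Next row=LF[8]=0
  step 2: row=0, L[0]='N', prepend. Next row=LF[0]=2
  step 3: row=2, L[2]='J', prepend. Next row=LF[2]=1
  step 4: row=1, L[1]='e', prepend. Next row=LF[1]=4
  step 5: row=4, L[4]='l', prepend. Next row=LF[4]=7
  step 6: row=7, L[7]='k', prepend. Next row=LF[7]=6
  step 7: row=6, L[6]='c', prepend. Next row=LF[6]=3
  step 8: row=3, L[3]='i', prepend. Next row=LF[3]=5
  step 9: row=5, L[5]='p', prepend. Next row=LF[5]=8
Reversed output: pickleJN$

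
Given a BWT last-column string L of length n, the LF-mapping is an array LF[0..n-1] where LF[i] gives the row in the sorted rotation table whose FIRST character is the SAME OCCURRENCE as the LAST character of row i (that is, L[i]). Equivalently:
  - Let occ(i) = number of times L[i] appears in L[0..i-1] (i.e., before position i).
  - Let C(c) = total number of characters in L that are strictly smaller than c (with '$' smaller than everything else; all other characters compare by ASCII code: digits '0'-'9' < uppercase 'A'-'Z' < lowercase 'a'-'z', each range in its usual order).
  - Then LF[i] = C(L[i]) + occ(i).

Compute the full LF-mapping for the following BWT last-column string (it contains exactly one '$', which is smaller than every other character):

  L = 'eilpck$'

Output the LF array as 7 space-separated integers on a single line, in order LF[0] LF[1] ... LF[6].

Char counts: '$':1, 'c':1, 'e':1, 'i':1, 'k':1, 'l':1, 'p':1
C (first-col start): C('$')=0, C('c')=1, C('e')=2, C('i')=3, C('k')=4, C('l')=5, C('p')=6
L[0]='e': occ=0, LF[0]=C('e')+0=2+0=2
L[1]='i': occ=0, LF[1]=C('i')+0=3+0=3
L[2]='l': occ=0, LF[2]=C('l')+0=5+0=5
L[3]='p': occ=0, LF[3]=C('p')+0=6+0=6
L[4]='c': occ=0, LF[4]=C('c')+0=1+0=1
L[5]='k': occ=0, LF[5]=C('k')+0=4+0=4
L[6]='$': occ=0, LF[6]=C('$')+0=0+0=0

Answer: 2 3 5 6 1 4 0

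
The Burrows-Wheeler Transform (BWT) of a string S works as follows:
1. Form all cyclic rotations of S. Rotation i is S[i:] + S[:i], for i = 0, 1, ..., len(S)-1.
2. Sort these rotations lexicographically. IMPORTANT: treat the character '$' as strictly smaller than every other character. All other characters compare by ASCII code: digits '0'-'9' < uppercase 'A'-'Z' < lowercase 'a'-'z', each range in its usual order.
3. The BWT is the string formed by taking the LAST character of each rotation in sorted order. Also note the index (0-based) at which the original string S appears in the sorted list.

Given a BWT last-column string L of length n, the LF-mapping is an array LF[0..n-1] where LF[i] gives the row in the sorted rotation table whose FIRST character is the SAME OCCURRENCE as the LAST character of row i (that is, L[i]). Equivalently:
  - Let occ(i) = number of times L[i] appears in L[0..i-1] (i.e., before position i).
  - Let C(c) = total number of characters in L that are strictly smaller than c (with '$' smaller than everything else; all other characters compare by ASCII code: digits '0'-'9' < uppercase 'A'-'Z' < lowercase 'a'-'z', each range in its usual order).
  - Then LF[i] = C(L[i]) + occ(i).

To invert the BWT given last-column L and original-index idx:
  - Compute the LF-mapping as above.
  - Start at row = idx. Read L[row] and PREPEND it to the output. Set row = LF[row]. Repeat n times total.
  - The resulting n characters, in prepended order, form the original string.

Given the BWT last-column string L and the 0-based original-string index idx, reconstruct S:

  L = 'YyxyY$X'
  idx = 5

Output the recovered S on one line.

LF mapping: 2 5 4 6 3 0 1
Walk LF starting at row 5, prepending L[row]:
  step 1: row=5, L[5]='$', prepend. Next row=LF[5]=0
  step 2: row=0, L[0]='Y', prepend. Next row=LF[0]=2
  step 3: row=2, L[2]='x', prepend. Next row=LF[2]=4
  step 4: row=4, L[4]='Y', prepend. Next row=LF[4]=3
  step 5: row=3, L[3]='y', prepend. Next row=LF[3]=6
  step 6: row=6, L[6]='X', prepend. Next row=LF[6]=1
  step 7: row=1, L[1]='y', prepend. Next row=LF[1]=5
Reversed output: yXyYxY$

Answer: yXyYxY$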